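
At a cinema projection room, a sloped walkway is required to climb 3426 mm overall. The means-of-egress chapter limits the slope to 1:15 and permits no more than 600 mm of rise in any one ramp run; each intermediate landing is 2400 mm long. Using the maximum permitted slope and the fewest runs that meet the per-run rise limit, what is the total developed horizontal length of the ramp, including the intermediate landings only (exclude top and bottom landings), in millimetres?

63390 mm

3426 / 600 = 5.71, so 6 ramp runs are needed. That means 5 intermediate landings.
Ramp run (horizontal) at 1:15: 3426 × 15 = 51390 mm.
5 intermediate landings contribute 5 × 2400 = 12000 mm.
Total developed length = 51390 + 12000 = 63390 mm.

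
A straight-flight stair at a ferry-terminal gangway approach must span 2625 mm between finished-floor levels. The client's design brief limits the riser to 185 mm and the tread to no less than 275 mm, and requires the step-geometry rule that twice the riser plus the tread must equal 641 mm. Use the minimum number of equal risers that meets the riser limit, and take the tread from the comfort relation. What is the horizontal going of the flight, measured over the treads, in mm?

At most 185 each: 2625/185 = 14.19, giving 15 risers.
Riser R = 2625 / 15 = 175 mm, within the 185 mm limit.
T = 641 − 2·175 = 291 mm, which satisfies the 275 mm minimum.
Treads = 15 − 1 = 14; going = 14 × 291 = 4074 mm.

4074 mm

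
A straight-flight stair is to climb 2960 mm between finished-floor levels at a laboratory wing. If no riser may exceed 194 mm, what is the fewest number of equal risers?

16 risers

At most 194 each: 2960/194 = 15.26, giving 16 risers.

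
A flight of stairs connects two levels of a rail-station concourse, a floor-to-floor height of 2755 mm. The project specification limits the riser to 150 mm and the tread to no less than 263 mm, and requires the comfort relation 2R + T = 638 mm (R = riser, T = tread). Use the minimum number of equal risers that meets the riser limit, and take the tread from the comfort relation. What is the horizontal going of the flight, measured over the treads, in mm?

6264 mm

2755 / 150 = 18.367 → round up to 19 risers.
R = 2755 ÷ 19 = 145 mm.
From 2R + T = 638: T = 638 − 290 = 348 mm.
Going = (19 − 1) × 348 = 6264 mm.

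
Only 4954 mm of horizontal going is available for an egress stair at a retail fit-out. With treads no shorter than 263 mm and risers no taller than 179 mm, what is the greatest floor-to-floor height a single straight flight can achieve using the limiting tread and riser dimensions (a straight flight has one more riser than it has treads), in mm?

Treads that fit: ⌊4954 / 263⌋ = 18.
Risers = treads + 1 = 19.
Maximum height = 19 × 179 = 3401 mm.

3401 mm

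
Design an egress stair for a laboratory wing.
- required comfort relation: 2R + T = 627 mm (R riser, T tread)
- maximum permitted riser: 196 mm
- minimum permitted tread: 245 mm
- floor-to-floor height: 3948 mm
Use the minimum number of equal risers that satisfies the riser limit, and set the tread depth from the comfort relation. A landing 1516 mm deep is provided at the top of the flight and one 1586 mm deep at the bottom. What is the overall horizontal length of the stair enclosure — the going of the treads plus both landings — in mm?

At most 196 each: 3948/196 = 20.14, giving 21 risers.
R = 3948 ÷ 21 = 188 mm.
Tread T = 627 − 2 × 188 = 251 mm (≥ 245 mm).
21 risers give 20 treads; going = 20 × 251 = 5020 mm.
Add landings: 5020 + 1516 + 1586 = 8122 mm.

8122 mm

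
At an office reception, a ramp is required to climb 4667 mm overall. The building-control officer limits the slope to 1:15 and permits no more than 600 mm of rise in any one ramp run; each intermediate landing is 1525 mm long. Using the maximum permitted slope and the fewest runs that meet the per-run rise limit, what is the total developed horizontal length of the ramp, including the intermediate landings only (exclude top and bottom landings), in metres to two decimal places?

80.68 m

⌈4667/600⌉ = 8 ramp runs. That means 7 intermediate landings.
Horizontal run for 4667 mm of rise at 1:15 is 4667 × 15 = 70005 mm.
7 intermediate landings contribute 7 × 1525 = 10675 mm.
Total developed length = 70005 + 10675 = 80680 mm.
= 80.68 m.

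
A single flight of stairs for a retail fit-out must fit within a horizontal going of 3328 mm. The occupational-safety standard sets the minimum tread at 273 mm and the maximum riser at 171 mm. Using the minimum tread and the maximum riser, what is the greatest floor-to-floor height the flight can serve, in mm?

2223 mm

3328 / 273 = 12.19, so 12 treads fit.
Risers = treads + 1 = 13.
Maximum height = 13 × 171 = 2223 mm.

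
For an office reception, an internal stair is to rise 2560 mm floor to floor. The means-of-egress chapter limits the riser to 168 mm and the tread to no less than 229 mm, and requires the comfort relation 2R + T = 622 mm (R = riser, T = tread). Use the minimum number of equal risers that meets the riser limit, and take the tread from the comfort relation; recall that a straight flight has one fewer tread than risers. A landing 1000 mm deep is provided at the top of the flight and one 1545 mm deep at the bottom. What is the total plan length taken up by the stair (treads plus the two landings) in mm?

2560 / 168 = 15.24, so 16 risers are needed.
Each riser is 2560/16 = 160 mm (≤ 168 mm).
Tread T = 622 − 2 × 160 = 302 mm (≥ 229 mm).
16 risers give 15 treads; going = 15 × 302 = 4530 mm.
Enclosure = 4530 + 1000 + 1545 = 7075 mm.

7075 mm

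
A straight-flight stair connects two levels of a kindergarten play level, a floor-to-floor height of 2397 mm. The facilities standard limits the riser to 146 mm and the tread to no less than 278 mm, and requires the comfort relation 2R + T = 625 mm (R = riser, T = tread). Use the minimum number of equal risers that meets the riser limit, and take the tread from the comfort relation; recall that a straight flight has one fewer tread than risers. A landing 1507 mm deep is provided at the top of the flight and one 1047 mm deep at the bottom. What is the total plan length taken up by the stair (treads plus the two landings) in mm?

⌈2397/146⌉ = 17 risers.
Each riser is 2397/17 = 141 mm (≤ 146 mm).
T = 625 − 2·141 = 343 mm, which satisfies the 278 mm minimum.
17 risers give 16 treads; going = 16 × 343 = 5488 mm.
Add landings: 5488 + 1507 + 1047 = 8042 mm.

8042 mm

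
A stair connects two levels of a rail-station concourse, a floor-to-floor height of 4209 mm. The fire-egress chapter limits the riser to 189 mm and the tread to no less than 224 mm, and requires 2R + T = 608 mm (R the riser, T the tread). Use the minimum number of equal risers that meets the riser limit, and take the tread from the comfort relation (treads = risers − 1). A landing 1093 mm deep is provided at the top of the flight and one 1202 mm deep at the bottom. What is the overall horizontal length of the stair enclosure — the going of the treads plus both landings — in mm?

4209 / 189 = 22.270 → round up to 23 risers.
Each riser is 4209/23 = 183 mm (≤ 189 mm).
T = 608 − 2·183 = 242 mm, which satisfies the 224 mm minimum.
Going = (23 − 1) × 242 = 5324 mm.
Add landings: 5324 + 1093 + 1202 = 7619 mm.

7619 mm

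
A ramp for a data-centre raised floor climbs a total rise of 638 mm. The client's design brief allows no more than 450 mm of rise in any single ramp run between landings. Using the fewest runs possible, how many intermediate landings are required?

1 intermediate landings

At most 450 each: 638/450 = 1.42, giving 2 ramp runs.
2 runs are separated by 1 intermediate landings.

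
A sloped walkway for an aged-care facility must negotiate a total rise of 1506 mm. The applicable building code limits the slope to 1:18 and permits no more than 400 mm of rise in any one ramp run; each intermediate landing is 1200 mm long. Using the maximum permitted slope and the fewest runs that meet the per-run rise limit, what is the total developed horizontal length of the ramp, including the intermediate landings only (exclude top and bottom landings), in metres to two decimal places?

1506 / 400 = 3.77, so 4 ramp runs are needed. That means 3 intermediate landings.
Ramp run (horizontal) at 1:18: 1506 × 18 = 27108 mm.
Intermediate landings: 3 × 1200 = 3600 mm.
Total developed length = 27108 + 3600 = 30708 mm.
= 30.71 m.

30.71 m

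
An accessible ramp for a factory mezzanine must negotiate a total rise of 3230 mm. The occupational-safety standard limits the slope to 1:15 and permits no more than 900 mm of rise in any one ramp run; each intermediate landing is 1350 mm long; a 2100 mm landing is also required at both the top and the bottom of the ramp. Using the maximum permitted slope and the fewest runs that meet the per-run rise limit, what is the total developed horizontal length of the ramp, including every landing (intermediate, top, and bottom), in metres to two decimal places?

3230 / 900 = 3.59, so 4 ramp runs are needed. That means 3 intermediate landings.
Horizontal run for 3230 mm of rise at 1:15 is 3230 × 15 = 48450 mm.
Intermediate landings: 3 × 1350 = 4050 mm.
Top and bottom landings: 2 × 2100 = 4200 mm.
Total = 48450 + 4050 + 4200 = 56700 mm.
= 56.70 m.

56.70 m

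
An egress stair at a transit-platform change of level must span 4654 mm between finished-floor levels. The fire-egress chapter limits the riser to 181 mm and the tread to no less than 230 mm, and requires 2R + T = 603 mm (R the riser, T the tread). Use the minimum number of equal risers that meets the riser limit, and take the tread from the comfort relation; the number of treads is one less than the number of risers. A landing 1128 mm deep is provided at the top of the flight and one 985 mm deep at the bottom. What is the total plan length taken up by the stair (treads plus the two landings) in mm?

8238 mm

⌈4654/181⌉ = 26 risers.
Each riser is 4654/26 = 179 mm (≤ 181 mm).
Tread T = 603 − 2 × 179 = 245 mm (≥ 230 mm).
26 risers give 25 treads; going = 25 × 245 = 6125 mm.
Enclosure = 6125 + 1128 + 985 = 8238 mm.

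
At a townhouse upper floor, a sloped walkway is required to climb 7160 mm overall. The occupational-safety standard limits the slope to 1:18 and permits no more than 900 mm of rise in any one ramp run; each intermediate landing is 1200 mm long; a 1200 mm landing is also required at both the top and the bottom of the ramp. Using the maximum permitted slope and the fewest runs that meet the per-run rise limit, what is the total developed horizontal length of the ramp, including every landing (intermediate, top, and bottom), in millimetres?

139680 mm

7160 / 900 = 7.96, so 8 ramp runs are needed. That means 7 intermediate landings.
Horizontal run for 7160 mm of rise at 1:18 is 7160 × 18 = 128880 mm.
7 intermediate landings contribute 7 × 1200 = 8400 mm.
Top and bottom landings: 2 × 1200 = 2400 mm.
Total = 128880 + 8400 + 2400 = 139680 mm.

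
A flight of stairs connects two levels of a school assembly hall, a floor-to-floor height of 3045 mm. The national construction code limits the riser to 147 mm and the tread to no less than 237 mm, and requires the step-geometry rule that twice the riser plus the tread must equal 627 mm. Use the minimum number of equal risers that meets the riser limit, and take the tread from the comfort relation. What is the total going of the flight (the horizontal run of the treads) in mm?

At most 147 each: 3045/147 = 20.71, giving 21 risers.
Riser R = 3045 / 21 = 145 mm, within the 147 mm limit.
From 2R + T = 627: T = 627 − 290 = 337 mm.
Going = (21 − 1) × 337 = 6740 mm.

6740 mm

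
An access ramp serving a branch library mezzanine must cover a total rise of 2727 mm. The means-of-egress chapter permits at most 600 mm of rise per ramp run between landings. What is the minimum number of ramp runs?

⌈2727/600⌉ = 5 ramp runs.

5 runs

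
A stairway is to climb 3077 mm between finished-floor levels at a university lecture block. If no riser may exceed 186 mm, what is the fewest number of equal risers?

17 risers

At most 186 each: 3077/186 = 16.54, giving 17 risers.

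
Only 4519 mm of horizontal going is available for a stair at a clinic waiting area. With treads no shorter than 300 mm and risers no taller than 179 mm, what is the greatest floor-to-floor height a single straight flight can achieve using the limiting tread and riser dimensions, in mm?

Treads that fit: ⌊4519 / 300⌋ = 15.
Risers = treads + 1 = 16.
Maximum height = 16 × 179 = 2864 mm.

2864 mm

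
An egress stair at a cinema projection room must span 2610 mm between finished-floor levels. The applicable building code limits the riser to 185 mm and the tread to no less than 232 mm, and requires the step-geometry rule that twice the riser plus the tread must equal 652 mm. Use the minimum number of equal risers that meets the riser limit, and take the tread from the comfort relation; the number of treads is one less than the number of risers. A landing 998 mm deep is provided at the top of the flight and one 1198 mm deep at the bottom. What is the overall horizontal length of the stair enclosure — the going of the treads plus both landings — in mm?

6452 mm

⌈2610/185⌉ = 15 risers.
Riser R = 2610 / 15 = 174 mm, within the 185 mm limit.
T = 652 − 2·174 = 304 mm, which satisfies the 232 mm minimum.
Treads = 15 − 1 = 14; going = 14 × 304 = 4256 mm.
Add landings: 4256 + 998 + 1198 = 6452 mm.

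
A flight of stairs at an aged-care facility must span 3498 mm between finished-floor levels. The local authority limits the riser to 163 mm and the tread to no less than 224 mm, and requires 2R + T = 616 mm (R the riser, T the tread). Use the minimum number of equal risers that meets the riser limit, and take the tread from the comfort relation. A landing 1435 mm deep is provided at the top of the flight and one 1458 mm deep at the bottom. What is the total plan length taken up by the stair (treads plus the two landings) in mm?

3498 / 163 = 21.46, so 22 risers are needed.
Riser R = 3498 / 22 = 159 mm, within the 163 mm limit.
From 2R + T = 616: T = 616 − 318 = 298 mm.
22 risers give 21 treads; going = 21 × 298 = 6258 mm.
Enclosure = 6258 + 1435 + 1458 = 9151 mm.

9151 mm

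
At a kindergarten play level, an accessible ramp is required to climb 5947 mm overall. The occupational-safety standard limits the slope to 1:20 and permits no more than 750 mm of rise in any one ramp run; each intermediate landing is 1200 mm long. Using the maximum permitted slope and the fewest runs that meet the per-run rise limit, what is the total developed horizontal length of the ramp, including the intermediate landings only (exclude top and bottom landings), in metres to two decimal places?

At most 750 each: 5947/750 = 7.93, giving 8 ramp runs. That means 7 intermediate landings.
Ramp run (horizontal) at 1:20: 5947 × 20 = 118940 mm.
7 intermediate landings contribute 7 × 1200 = 8400 mm.
Developed length = 118940 + 8400 = 127340 mm.
= 127.34 m.

127.34 m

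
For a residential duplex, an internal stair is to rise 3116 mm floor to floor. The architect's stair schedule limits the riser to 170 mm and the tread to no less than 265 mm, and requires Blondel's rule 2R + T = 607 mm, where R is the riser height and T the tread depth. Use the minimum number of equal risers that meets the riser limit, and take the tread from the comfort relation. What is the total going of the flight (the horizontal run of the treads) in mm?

At most 170 each: 3116/170 = 18.33, giving 19 risers.
Each riser is 3116/19 = 164 mm (≤ 170 mm).
Tread T = 607 − 2 × 164 = 279 mm (≥ 265 mm).
Treads = 19 − 1 = 18; going = 18 × 279 = 5022 mm.

5022 mm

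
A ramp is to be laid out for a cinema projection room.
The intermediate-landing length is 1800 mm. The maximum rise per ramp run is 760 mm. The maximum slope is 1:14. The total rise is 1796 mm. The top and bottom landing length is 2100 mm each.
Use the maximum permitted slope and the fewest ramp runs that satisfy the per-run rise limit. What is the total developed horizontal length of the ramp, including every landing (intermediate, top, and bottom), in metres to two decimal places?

32.94 m

1796 / 760 = 2.363 → round up to 3 ramp runs. That means 2 intermediate landings.
Horizontal run for 1796 mm of rise at 1:14 is 1796 × 14 = 25144 mm.
2 intermediate landings contribute 2 × 1800 = 3600 mm.
Top and bottom landings: 2 × 2100 = 4200 mm.
Total = 25144 + 3600 + 4200 = 32944 mm.
= 32.94 m.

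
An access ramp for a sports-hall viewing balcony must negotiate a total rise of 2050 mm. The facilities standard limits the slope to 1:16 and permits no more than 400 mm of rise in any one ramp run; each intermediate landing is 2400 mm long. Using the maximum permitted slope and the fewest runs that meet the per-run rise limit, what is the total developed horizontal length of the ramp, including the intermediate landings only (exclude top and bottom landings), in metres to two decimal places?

44.80 m

⌈2050/400⌉ = 6 ramp runs. That means 5 intermediate landings.
Ramp run (horizontal) at 1:16: 2050 × 16 = 32800 mm.
Intermediate landings: 5 × 2400 = 12000 mm.
Developed length = 32800 + 12000 = 44800 mm.
= 44.80 m.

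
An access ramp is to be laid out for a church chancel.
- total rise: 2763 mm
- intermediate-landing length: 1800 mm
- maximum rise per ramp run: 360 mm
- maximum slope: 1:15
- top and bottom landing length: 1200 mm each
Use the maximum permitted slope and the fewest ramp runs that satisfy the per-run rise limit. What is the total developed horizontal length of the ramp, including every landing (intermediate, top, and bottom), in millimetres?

56445 mm

2763 / 360 = 7.675 → round up to 8 ramp runs. That means 7 intermediate landings.
Horizontal run for 2763 mm of rise at 1:15 is 2763 × 15 = 41445 mm.
7 intermediate landings contribute 7 × 1800 = 12600 mm.
Top and bottom landings: 2 × 1200 = 2400 mm.
Total = 41445 + 12600 + 2400 = 56445 mm.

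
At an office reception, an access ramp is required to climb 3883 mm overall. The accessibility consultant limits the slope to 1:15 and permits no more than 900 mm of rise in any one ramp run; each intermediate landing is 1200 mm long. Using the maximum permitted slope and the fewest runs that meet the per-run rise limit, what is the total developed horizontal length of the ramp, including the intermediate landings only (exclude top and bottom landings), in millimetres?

At most 900 each: 3883/900 = 4.31, giving 5 ramp runs. That means 4 intermediate landings.
Ramp run (horizontal) at 1:15: 3883 × 15 = 58245 mm.
4 intermediate landings contribute 4 × 1200 = 4800 mm.
Total developed length = 58245 + 4800 = 63045 mm.

63045 mm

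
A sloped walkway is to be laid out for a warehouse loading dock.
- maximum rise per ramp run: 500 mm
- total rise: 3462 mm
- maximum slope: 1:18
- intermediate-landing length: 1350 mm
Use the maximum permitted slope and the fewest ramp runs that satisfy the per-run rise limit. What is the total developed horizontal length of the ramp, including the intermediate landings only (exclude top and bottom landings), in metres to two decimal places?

70.42 m

⌈3462/500⌉ = 7 ramp runs. That means 6 intermediate landings.
Ramp run (horizontal) at 1:18: 3462 × 18 = 62316 mm.
Intermediate landings: 6 × 1350 = 8100 mm.
Developed length = 62316 + 8100 = 70416 mm.
= 70.42 m.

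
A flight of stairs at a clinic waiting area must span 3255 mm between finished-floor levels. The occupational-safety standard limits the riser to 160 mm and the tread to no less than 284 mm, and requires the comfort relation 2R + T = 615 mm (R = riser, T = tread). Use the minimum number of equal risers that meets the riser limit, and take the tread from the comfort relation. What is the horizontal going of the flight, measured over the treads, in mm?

At most 160 each: 3255/160 = 20.34, giving 21 risers.
Each riser is 3255/21 = 155 mm (≤ 160 mm).
From 2R + T = 615: T = 615 − 310 = 305 mm.
Going = (21 − 1) × 305 = 6100 mm.

6100 mm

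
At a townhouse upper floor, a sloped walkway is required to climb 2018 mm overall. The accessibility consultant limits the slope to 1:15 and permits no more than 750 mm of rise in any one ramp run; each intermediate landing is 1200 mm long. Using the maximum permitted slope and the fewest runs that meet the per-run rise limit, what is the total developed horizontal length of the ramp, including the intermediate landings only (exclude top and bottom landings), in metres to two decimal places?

32.67 m

2018 / 750 = 2.691 → round up to 3 ramp runs. That means 2 intermediate landings.
Ramp run (horizontal) at 1:15: 2018 × 15 = 30270 mm.
2 intermediate landings contribute 2 × 1200 = 2400 mm.
Developed length = 30270 + 2400 = 32670 mm.
= 32.67 m.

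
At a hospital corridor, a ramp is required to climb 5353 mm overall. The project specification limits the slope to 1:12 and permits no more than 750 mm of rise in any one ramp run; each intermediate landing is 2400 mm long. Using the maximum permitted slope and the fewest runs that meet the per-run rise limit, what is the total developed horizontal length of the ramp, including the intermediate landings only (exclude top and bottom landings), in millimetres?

81036 mm

At most 750 each: 5353/750 = 7.14, giving 8 ramp runs. That means 7 intermediate landings.
Ramp run (horizontal) at 1:12: 5353 × 12 = 64236 mm.
Intermediate landings: 7 × 2400 = 16800 mm.
Total developed length = 64236 + 16800 = 81036 mm.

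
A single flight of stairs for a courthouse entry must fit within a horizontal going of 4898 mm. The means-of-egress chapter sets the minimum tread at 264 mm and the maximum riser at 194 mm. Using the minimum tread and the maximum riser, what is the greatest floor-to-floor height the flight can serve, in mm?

Treads that fit: ⌊4898 / 264⌋ = 18.
Risers = treads + 1 = 19.
Maximum height = 19 × 194 = 3686 mm.

3686 mm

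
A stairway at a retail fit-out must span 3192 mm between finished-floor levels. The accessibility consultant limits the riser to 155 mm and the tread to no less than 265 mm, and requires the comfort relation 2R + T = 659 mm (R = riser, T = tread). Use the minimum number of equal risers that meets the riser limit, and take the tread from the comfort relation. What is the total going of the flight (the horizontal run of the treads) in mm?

⌈3192/155⌉ = 21 risers.
Riser R = 3192 / 21 = 152 mm, within the 155 mm limit.
Tread T = 659 − 2 × 152 = 355 mm (≥ 265 mm).
Treads = 21 − 1 = 20; going = 20 × 355 = 7100 mm.

7100 mm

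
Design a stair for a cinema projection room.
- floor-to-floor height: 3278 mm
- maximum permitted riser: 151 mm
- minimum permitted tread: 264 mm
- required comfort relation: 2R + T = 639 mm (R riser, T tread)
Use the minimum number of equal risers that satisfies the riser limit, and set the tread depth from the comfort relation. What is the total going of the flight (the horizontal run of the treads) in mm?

7161 mm

At most 151 each: 3278/151 = 21.71, giving 22 risers.
R = 3278 ÷ 22 = 149 mm.
T = 639 − 2·149 = 341 mm, which satisfies the 264 mm minimum.
Treads = 22 − 1 = 21; going = 21 × 341 = 7161 mm.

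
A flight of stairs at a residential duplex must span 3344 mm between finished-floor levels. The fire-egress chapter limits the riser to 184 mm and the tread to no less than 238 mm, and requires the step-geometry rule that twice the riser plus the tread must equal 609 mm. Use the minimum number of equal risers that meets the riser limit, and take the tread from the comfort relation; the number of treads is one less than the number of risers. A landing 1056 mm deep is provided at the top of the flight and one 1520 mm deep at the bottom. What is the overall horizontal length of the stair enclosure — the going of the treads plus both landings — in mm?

⌈3344/184⌉ = 19 risers.
Riser R = 3344 / 19 = 176 mm, within the 184 mm limit.
From 2R + T = 609: T = 609 − 352 = 257 mm.
Treads = 19 − 1 = 18; going = 18 × 257 = 4626 mm.
Add landings: 4626 + 1056 + 1520 = 7202 mm.

7202 mm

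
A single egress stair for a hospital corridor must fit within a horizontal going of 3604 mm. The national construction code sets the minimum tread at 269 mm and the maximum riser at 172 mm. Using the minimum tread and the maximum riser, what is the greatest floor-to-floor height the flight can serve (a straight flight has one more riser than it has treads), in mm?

2408 mm

3604 / 269 = 13.40, so 13 treads fit.
Risers = treads + 1 = 14.
Maximum height = 14 × 172 = 2408 mm.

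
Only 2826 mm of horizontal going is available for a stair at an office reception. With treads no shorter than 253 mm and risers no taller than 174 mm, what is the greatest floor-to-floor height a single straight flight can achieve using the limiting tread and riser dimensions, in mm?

2088 mm

Treads that fit: ⌊2826 / 253⌋ = 11.
Risers = treads + 1 = 12.
Maximum height = 12 × 174 = 2088 mm.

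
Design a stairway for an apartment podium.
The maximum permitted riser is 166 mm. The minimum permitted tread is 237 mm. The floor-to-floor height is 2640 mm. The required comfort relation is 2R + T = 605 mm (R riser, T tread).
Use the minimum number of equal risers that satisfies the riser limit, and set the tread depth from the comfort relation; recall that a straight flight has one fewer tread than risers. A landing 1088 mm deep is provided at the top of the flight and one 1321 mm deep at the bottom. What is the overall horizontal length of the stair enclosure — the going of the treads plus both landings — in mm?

2640 / 166 = 15.90, so 16 risers are needed.
R = 2640 ÷ 16 = 165 mm.
From 2R + T = 605: T = 605 − 330 = 275 mm.
16 risers give 15 treads; going = 15 × 275 = 4125 mm.
Add landings: 4125 + 1088 + 1321 = 6534 mm.

6534 mm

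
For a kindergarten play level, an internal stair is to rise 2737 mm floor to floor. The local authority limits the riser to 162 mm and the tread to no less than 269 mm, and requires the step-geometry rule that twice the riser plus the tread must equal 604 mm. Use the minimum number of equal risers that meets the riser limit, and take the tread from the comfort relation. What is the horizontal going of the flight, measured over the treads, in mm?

4512 mm

⌈2737/162⌉ = 17 risers.
R = 2737 ÷ 17 = 161 mm.
From 2R + T = 604: T = 604 − 322 = 282 mm.
Going = (17 − 1) × 282 = 4512 mm.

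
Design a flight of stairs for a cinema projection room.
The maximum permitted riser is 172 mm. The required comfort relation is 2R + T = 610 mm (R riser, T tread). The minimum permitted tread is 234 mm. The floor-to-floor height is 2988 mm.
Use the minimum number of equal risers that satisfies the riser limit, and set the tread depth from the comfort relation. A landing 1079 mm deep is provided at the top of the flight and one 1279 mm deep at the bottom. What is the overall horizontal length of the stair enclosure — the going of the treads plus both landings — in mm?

2988 / 172 = 17.37, so 18 risers are needed.
R = 2988 ÷ 18 = 166 mm.
Tread T = 610 − 2 × 166 = 278 mm (≥ 234 mm).
18 risers give 17 treads; going = 17 × 278 = 4726 mm.
Add landings: 4726 + 1079 + 1279 = 7084 mm.

7084 mm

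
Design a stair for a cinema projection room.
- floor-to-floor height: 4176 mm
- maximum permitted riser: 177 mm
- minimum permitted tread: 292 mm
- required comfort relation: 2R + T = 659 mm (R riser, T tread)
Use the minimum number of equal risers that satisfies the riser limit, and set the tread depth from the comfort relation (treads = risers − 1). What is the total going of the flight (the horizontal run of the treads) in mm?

7153 mm

4176 / 177 = 23.59, so 24 risers are needed.
Each riser is 4176/24 = 174 mm (≤ 177 mm).
Tread T = 659 − 2 × 174 = 311 mm (≥ 292 mm).
Treads = 24 − 1 = 23; going = 23 × 311 = 7153 mm.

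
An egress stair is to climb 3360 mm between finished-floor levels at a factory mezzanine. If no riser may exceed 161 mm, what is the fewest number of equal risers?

⌈3360/161⌉ = 21 risers.

21 risers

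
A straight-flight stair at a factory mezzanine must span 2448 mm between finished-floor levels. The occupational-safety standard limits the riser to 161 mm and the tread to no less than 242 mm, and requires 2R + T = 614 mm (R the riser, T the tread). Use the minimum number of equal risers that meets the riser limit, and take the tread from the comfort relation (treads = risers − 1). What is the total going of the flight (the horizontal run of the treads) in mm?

2448 / 161 = 15.205 → round up to 16 risers.
Each riser is 2448/16 = 153 mm (≤ 161 mm).
From 2R + T = 614: T = 614 − 306 = 308 mm.
16 risers give 15 treads; going = 15 × 308 = 4620 mm.

4620 mm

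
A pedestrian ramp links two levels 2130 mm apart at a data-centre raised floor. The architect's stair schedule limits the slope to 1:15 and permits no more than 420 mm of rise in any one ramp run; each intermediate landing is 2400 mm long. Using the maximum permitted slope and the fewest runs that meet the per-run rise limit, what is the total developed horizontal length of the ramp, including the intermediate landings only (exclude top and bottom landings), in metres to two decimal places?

43.95 m

At most 420 each: 2130/420 = 5.07, giving 6 ramp runs. That means 5 intermediate landings.
Ramp run (horizontal) at 1:15: 2130 × 15 = 31950 mm.
Intermediate landings: 5 × 2400 = 12000 mm.
Developed length = 31950 + 12000 = 43950 mm.
= 43.95 m.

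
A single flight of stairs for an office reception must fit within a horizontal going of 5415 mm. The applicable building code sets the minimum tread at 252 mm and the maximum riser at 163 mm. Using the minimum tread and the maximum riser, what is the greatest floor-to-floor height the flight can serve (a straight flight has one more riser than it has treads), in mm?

5415 / 252 = 21.49, so 21 treads fit.
Risers = treads + 1 = 22.
Maximum height = 22 × 163 = 3586 mm.

3586 mm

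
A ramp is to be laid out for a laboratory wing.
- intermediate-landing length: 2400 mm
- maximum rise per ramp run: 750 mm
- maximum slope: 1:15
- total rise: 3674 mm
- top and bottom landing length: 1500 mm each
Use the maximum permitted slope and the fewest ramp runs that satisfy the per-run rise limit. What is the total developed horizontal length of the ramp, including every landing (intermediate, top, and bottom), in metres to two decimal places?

67.71 m

3674 / 750 = 4.899 → round up to 5 ramp runs. That means 4 intermediate landings.
Horizontal run for 3674 mm of rise at 1:15 is 3674 × 15 = 55110 mm.
4 intermediate landings contribute 4 × 2400 = 9600 mm.
Top and bottom landings: 2 × 1500 = 3000 mm.
Total = 55110 + 9600 + 3000 = 67710 mm.
= 67.71 m.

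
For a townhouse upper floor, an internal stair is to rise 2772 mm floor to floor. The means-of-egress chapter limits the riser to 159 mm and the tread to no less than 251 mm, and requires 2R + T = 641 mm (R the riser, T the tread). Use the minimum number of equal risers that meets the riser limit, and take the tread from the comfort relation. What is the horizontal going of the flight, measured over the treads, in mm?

At most 159 each: 2772/159 = 17.43, giving 18 risers.
R = 2772 ÷ 18 = 154 mm.
Tread T = 641 − 2 × 154 = 333 mm (≥ 251 mm).
Going = (18 − 1) × 333 = 5661 mm.

5661 mm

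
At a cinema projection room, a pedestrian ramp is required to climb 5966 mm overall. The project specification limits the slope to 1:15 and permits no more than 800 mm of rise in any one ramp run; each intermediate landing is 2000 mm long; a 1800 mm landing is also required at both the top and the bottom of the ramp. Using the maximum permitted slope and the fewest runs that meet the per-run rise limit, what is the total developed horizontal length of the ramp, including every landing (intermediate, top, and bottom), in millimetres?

107090 mm

At most 800 each: 5966/800 = 7.46, giving 8 ramp runs. That means 7 intermediate landings.
Horizontal run for 5966 mm of rise at 1:15 is 5966 × 15 = 89490 mm.
Intermediate landings: 7 × 2000 = 14000 mm.
Top and bottom landings: 2 × 1800 = 3600 mm.
Total = 89490 + 14000 + 3600 = 107090 mm.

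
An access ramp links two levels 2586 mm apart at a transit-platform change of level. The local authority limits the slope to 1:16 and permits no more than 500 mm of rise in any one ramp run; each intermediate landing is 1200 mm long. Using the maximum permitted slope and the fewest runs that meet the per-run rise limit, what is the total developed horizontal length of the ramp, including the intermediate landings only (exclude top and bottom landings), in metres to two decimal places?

47.38 m

⌈2586/500⌉ = 6 ramp runs. That means 5 intermediate landings.
Horizontal run for 2586 mm of rise at 1:16 is 2586 × 16 = 41376 mm.
5 intermediate landings contribute 5 × 1200 = 6000 mm.
Total developed length = 41376 + 6000 = 47376 mm.
= 47.38 m.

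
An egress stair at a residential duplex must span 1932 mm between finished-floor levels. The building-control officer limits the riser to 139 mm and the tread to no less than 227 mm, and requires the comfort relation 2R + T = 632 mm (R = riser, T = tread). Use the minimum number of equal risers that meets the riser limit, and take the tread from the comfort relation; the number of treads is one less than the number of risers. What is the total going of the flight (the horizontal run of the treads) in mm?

4628 mm

1932 / 139 = 13.899 → round up to 14 risers.
Each riser is 1932/14 = 138 mm (≤ 139 mm).
From 2R + T = 632: T = 632 − 276 = 356 mm.
Going = (14 − 1) × 356 = 4628 mm.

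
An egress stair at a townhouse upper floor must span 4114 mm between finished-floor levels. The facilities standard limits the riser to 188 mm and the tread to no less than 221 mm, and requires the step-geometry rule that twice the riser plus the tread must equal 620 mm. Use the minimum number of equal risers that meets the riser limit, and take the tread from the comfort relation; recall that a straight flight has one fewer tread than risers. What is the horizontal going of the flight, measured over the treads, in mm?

⌈4114/188⌉ = 22 risers.
R = 4114 ÷ 22 = 187 mm.
From 2R + T = 620: T = 620 − 374 = 246 mm.
Treads = 22 − 1 = 21; going = 21 × 246 = 5166 mm.

5166 mm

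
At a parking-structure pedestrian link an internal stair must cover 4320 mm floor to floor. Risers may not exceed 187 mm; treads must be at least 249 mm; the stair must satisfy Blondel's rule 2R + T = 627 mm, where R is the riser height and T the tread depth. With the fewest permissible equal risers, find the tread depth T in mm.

267 mm

⌈4320/187⌉ = 24 risers.
R = 4320 ÷ 24 = 180 mm.
From 2R + T = 627: T = 627 − 360 = 267 mm.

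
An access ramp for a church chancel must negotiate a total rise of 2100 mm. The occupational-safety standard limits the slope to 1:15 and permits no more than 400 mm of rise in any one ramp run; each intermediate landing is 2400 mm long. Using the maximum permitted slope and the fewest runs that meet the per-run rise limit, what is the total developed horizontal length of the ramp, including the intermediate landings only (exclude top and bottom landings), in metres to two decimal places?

43.50 m

2100 / 400 = 5.250 → round up to 6 ramp runs. That means 5 intermediate landings.
Ramp run (horizontal) at 1:15: 2100 × 15 = 31500 mm.
5 intermediate landings contribute 5 × 2400 = 12000 mm.
Developed length = 31500 + 12000 = 43500 mm.
= 43.50 m.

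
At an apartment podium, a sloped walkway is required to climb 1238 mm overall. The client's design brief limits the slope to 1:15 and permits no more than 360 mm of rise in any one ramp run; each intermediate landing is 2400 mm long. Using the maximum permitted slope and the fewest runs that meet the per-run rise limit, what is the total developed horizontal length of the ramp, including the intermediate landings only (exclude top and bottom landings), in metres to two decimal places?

⌈1238/360⌉ = 4 ramp runs. That means 3 intermediate landings.
Horizontal run for 1238 mm of rise at 1:15 is 1238 × 15 = 18570 mm.
Intermediate landings: 3 × 2400 = 7200 mm.
Total developed length = 18570 + 7200 = 25770 mm.
= 25.77 m.

25.77 m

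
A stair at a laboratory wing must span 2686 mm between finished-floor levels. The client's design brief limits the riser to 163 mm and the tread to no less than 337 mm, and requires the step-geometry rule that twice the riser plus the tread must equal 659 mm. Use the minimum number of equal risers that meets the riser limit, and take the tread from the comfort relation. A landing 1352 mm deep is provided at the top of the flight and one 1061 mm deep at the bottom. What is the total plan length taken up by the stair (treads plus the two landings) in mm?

7901 mm

At most 163 each: 2686/163 = 16.48, giving 17 risers.
Riser R = 2686 / 17 = 158 mm, within the 163 mm limit.
From 2R + T = 659: T = 659 − 316 = 343 mm.
Going = (17 − 1) × 343 = 5488 mm.
Enclosure = 5488 + 1352 + 1061 = 7901 mm.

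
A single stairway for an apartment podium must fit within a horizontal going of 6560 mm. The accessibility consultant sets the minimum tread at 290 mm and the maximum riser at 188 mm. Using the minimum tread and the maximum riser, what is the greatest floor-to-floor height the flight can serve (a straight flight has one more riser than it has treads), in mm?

4324 mm

Treads that fit: ⌊6560 / 290⌋ = 22.
Risers = treads + 1 = 23.
Maximum height = 23 × 188 = 4324 mm.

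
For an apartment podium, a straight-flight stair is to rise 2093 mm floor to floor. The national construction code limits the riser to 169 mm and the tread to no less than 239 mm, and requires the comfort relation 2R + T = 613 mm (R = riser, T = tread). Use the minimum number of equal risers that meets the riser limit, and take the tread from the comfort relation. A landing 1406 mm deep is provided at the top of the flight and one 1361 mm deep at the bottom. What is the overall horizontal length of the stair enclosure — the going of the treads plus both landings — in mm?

At most 169 each: 2093/169 = 12.38, giving 13 risers.
Each riser is 2093/13 = 161 mm (≤ 169 mm).
From 2R + T = 613: T = 613 − 322 = 291 mm.
Treads = 13 − 1 = 12; going = 12 × 291 = 3492 mm.
Add landings: 3492 + 1406 + 1361 = 6259 mm.

6259 mm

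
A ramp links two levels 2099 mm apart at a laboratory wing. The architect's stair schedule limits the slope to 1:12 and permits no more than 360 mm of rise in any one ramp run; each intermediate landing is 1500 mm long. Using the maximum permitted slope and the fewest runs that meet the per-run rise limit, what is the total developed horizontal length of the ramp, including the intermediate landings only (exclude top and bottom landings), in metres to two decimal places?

32.69 m

2099 / 360 = 5.831 → round up to 6 ramp runs. That means 5 intermediate landings.
Ramp run (horizontal) at 1:12: 2099 × 12 = 25188 mm.
Intermediate landings: 5 × 1500 = 7500 mm.
Developed length = 25188 + 7500 = 32688 mm.
= 32.69 m.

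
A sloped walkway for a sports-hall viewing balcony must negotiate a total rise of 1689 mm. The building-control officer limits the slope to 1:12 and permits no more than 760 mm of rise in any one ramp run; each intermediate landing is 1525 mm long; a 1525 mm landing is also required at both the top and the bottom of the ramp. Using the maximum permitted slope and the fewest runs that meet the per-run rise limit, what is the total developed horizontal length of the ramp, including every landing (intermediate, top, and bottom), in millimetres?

1689 / 760 = 2.222 → round up to 3 ramp runs. That means 2 intermediate landings.
Horizontal run for 1689 mm of rise at 1:12 is 1689 × 12 = 20268 mm.
2 intermediate landings contribute 2 × 1525 = 3050 mm.
Top and bottom landings: 2 × 1525 = 3050 mm.
Total = 20268 + 3050 + 3050 = 26368 mm.

26368 mm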